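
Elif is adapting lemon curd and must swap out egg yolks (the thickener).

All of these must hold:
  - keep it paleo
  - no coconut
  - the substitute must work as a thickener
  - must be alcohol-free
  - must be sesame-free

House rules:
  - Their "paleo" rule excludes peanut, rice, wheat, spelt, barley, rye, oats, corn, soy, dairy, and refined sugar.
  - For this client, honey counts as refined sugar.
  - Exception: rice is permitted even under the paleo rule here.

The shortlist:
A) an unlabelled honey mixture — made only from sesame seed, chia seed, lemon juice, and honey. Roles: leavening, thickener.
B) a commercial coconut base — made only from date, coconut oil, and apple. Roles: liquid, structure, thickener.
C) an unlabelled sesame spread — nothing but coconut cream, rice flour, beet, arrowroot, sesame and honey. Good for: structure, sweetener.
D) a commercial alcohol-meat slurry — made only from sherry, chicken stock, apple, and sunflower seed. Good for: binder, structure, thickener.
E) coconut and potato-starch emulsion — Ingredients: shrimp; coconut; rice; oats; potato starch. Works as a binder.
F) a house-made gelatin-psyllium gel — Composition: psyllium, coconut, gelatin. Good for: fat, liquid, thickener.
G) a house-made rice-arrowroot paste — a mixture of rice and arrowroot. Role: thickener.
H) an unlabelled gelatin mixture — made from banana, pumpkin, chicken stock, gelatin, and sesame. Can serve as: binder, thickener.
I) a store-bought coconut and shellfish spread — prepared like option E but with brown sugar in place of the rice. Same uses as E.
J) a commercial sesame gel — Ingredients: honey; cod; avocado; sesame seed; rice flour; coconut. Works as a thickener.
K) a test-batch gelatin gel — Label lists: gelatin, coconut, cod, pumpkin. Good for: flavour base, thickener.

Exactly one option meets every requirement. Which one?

G

A: has honey, so not paleo; has sesame seed, so not sesame-free — out
B: has coconut oil, so not coconut-free — reject
C: not usable as a thickener; has honey, so not paleo (and 2 more) — reject
D: has sherry, so not alcohol-free — out
E: not usable as a thickener; has oats, so not paleo (and 1 more) — reject
F: has coconut, so not coconut-free — reject
G: rice is permitted under the paleo carve-out; nothing else excluded — OK
H: has sesame, so not sesame-free — reject
I: not usable as a thickener; has oats, so not paleo (and 1 more) — out
J: has honey, so not paleo; has coconut, so not coconut-free (and 1 more) — reject
K: has coconut, so not coconut-free — reject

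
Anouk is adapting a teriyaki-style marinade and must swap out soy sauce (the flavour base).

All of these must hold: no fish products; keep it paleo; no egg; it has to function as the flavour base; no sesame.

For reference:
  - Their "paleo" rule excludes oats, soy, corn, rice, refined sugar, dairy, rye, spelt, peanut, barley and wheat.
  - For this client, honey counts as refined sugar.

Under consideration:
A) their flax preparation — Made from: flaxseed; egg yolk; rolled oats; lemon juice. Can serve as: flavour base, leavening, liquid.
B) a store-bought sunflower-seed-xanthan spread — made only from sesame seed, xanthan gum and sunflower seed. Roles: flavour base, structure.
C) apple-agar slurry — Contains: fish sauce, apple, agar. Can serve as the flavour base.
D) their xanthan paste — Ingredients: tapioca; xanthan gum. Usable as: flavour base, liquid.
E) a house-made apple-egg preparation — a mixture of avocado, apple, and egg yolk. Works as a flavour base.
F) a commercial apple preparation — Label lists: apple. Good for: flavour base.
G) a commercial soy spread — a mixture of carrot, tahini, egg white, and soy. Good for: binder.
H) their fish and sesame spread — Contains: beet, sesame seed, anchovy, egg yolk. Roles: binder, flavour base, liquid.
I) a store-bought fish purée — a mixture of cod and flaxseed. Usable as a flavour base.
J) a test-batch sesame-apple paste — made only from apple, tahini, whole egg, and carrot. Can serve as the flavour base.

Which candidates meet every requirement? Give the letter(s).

A: has rolled oats, so not paleo; has egg yolk, so not egg-free — no
B: has sesame seed, so not sesame-free — out
C: has fish sauce, so not fish-free — out
D: no egg, no sesame — OK
E: has egg yolk, so not egg-free — out
F: every rule checks out — valid
G: not usable as a flavour base; has soy, so not paleo (and 2 more) — no
H: has sesame seed, so not sesame-free; has anchovy, so not fish-free (and 1 more) — reject
I: has cod, so not fish-free — no
J: has tahini, so not sesame-free; has whole egg, so not egg-free — no

D, F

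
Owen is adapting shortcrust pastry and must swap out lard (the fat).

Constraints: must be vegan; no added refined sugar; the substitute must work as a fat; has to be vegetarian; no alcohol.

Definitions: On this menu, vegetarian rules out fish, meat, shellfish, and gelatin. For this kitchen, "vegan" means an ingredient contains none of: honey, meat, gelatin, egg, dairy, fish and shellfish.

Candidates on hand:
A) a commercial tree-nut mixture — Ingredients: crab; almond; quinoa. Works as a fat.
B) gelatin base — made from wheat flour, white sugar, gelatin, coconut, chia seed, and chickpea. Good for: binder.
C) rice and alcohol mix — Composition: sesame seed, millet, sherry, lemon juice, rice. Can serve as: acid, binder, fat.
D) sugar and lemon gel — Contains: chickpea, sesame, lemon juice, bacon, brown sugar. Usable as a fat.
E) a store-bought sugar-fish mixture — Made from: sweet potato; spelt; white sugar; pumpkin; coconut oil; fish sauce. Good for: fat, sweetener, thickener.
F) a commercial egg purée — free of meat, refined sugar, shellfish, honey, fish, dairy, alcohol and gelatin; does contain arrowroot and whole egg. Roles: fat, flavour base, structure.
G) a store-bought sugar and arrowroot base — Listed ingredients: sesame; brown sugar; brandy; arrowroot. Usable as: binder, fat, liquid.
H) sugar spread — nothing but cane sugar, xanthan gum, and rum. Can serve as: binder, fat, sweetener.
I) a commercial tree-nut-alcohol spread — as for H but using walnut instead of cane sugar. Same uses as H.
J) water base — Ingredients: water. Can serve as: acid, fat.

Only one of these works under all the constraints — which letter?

A: has crab, so not vegetarian; has crab, so not vegan — reject
B: not usable as a fat; has gelatin, so not vegetarian (and 2 more) — reject
C: has sherry, so not alcohol-free — no
D: has bacon, so not vegetarian; has bacon, so not vegan (and 1 more) — out
E: has fish sauce, so not vegetarian; has fish sauce, so not vegan (and 1 more) — out
F: has whole egg, so not vegan — out
G: has brandy, so not alcohol-free; has brown sugar, so not no-added-sugar — out
H: has rum, so not alcohol-free; has cane sugar, so not no-added-sugar — reject
I: has rum, so not alcohol-free — out
J: no refined sugar, vegan — valid

J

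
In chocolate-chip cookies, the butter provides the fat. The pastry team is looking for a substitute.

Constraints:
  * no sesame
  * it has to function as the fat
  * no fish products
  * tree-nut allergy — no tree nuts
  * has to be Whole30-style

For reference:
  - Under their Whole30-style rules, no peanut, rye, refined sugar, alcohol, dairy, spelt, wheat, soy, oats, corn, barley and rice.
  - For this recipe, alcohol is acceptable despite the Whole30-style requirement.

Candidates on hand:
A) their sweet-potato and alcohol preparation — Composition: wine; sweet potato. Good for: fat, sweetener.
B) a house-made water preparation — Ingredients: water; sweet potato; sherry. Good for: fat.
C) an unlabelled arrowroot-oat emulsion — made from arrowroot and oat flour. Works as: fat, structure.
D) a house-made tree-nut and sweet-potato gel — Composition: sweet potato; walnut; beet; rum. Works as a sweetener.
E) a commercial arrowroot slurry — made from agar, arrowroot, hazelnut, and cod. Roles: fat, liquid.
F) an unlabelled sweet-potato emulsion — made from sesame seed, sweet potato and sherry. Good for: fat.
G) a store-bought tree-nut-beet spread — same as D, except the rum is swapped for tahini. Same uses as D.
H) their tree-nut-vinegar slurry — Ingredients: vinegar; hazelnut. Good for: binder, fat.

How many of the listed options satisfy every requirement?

2

A: alcohol is permitted under the Whole30-style carve-out; nothing else excluded — OK
B: alcohol is permitted under the Whole30-style carve-out; nothing else excluded — keep
C: has oat flour, so not Whole30-style — out
D: not usable as a fat; has walnut, so not tree-nut-free — no
E: has hazelnut, so not tree-nut-free; has cod, so not fish-free — out
F: has sesame seed, so not sesame-free — reject
G: not usable as a fat; has walnut, so not tree-nut-free (and 1 more) — out
H: has hazelnut, so not tree-nut-free — out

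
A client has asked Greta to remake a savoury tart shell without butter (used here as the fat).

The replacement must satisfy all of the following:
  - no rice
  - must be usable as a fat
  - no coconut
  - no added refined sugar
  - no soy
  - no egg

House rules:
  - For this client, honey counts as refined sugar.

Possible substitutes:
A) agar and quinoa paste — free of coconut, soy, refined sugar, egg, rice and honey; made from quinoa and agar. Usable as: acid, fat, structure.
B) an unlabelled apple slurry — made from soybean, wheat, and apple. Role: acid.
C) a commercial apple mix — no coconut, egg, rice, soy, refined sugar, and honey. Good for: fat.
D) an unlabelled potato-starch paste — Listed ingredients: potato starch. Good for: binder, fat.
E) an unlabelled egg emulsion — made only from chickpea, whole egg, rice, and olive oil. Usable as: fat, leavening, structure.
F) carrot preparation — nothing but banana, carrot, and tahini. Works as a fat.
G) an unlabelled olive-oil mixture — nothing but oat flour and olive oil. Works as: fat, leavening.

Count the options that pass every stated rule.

5

A: nothing on the exclusion list — OK
B: not usable as a fat; has soybean, so not soy-free — reject
C: no coconut, no rice — OK
D: all constraints satisfied — keep
E: has whole egg, so not egg-free; has rice, so not rice-free — reject
F: only tahini, banana and carrot; none excluded — valid
G: every rule checks out — valid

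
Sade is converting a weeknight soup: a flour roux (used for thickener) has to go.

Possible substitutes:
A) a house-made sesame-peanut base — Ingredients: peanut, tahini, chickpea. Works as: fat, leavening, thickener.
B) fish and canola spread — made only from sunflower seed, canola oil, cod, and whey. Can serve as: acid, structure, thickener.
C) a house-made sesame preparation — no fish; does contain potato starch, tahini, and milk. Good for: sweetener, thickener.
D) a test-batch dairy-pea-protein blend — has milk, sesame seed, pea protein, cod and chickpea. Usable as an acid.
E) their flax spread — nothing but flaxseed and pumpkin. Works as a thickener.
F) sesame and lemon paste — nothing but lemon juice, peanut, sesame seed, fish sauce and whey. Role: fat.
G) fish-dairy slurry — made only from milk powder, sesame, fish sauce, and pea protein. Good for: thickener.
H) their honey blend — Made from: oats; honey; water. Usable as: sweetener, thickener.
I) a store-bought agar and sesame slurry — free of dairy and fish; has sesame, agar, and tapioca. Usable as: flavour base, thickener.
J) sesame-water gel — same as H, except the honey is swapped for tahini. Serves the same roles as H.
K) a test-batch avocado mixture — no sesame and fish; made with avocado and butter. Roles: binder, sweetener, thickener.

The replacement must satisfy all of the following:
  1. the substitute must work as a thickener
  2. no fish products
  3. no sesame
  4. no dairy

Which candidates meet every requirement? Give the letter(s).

E, H

A: has tahini, so not sesame-free — reject
B: has cod, so not fish-free; has whey, so not dairy-free — no
C: has tahini, so not sesame-free; has milk, so not dairy-free — out
D: not usable as a thickener; has sesame seed, so not sesame-free (and 2 more) — reject
E: works as a thickener, no sesame, no fish — valid
F: not usable as a thickener; has sesame seed, so not sesame-free (and 2 more) — reject
G: has sesame, so not sesame-free; has fish sauce, so not fish-free (and 1 more) — out
H: only honey, oats, and water; none excluded — valid
I: has sesame, so not sesame-free — no
J: has tahini, so not sesame-free — reject
K: has butter, so not dairy-free — out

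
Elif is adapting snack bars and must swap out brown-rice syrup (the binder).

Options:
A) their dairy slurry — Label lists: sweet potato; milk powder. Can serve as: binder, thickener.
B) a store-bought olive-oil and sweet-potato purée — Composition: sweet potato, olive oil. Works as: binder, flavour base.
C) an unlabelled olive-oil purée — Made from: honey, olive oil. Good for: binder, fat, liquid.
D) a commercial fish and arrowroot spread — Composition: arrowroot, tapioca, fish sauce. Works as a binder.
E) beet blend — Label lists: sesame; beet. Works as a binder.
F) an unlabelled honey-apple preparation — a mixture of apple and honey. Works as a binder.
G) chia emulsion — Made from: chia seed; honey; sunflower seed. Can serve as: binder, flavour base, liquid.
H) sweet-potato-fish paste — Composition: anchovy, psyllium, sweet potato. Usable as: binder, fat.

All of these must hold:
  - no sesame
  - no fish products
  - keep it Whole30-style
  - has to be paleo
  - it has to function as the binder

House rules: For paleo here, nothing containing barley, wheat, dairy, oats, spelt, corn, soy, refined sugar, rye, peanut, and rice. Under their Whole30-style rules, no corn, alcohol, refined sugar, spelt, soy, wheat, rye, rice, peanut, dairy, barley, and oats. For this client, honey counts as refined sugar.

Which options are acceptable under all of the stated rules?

B

A: has milk powder, so not paleo; has milk powder, so not Whole30-style — no
B: only olive oil and sweet potato; none excluded — valid
C: has honey, so not paleo; has honey, so not Whole30-style — out
D: has fish sauce, so not fish-free — out
E: has sesame, so not sesame-free — no
F: has honey, so not paleo; has honey, so not Whole30-style — no
G: has honey, so not paleo; has honey, so not Whole30-style — out
H: has anchovy, so not fish-free — no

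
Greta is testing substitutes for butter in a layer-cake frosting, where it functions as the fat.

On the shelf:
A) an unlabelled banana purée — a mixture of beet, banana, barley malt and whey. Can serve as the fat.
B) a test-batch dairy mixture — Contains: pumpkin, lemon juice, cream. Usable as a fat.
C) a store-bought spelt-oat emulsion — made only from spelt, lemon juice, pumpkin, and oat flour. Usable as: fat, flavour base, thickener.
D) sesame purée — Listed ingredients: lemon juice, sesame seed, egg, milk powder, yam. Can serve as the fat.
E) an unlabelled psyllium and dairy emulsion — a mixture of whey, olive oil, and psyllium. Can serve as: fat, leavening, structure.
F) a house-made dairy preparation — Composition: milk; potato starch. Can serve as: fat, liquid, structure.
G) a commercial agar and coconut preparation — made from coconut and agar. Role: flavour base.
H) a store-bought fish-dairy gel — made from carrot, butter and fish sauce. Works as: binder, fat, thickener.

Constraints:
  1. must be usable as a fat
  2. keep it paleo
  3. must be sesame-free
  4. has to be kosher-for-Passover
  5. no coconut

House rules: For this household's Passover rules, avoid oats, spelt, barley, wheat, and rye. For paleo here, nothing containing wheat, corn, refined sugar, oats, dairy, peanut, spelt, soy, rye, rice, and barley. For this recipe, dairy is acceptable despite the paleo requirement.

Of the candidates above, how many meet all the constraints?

A: has barley malt, so not kosher-for-Passover; has barley malt, so not paleo — no
B: dairy is permitted under the paleo carve-out; nothing else excluded — keep
C: has oat flour, so not kosher-for-Passover; has oat flour, so not paleo — out
D: has sesame seed, so not sesame-free — out
E: dairy is permitted under the paleo carve-out; nothing else excluded — valid
F: dairy is permitted under the paleo carve-out; nothing else excluded — keep
G: not usable as a fat; has coconut, so not coconut-free — out
H: dairy is permitted under the paleo carve-out; nothing else excluded — keep

4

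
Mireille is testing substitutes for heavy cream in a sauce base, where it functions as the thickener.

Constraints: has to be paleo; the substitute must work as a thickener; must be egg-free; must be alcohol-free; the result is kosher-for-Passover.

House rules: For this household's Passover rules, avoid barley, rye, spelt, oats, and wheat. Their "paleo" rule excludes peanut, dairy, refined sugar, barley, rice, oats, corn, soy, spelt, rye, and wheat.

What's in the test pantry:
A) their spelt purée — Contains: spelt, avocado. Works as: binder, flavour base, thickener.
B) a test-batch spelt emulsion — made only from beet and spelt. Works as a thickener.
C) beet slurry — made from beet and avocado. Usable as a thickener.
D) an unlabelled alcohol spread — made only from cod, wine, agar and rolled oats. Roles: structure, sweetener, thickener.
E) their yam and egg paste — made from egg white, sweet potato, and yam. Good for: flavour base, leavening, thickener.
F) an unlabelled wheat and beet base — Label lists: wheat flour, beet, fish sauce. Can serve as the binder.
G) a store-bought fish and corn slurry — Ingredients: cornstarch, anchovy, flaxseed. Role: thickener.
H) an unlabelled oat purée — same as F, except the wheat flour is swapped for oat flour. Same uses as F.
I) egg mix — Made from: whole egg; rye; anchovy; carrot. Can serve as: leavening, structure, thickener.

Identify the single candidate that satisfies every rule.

A: has spelt, so not kosher-for-Passover; has spelt, so not paleo — out
B: has spelt, so not kosher-for-Passover; has spelt, so not paleo — reject
C: works as a thickener, kosher-for-Passover, no egg — OK
D: has rolled oats, so not kosher-for-Passover; has rolled oats, so not paleo (and 1 more) — reject
E: has egg white, so not egg-free — reject
F: not usable as a thickener; has wheat flour, so not kosher-for-Passover (and 1 more) — no
G: has cornstarch, so not paleo — no
H: not usable as a thickener; has oat flour, so not kosher-for-Passover (and 1 more) — no
I: has rye, so not kosher-for-Passover; has rye, so not paleo (and 1 more) — out

C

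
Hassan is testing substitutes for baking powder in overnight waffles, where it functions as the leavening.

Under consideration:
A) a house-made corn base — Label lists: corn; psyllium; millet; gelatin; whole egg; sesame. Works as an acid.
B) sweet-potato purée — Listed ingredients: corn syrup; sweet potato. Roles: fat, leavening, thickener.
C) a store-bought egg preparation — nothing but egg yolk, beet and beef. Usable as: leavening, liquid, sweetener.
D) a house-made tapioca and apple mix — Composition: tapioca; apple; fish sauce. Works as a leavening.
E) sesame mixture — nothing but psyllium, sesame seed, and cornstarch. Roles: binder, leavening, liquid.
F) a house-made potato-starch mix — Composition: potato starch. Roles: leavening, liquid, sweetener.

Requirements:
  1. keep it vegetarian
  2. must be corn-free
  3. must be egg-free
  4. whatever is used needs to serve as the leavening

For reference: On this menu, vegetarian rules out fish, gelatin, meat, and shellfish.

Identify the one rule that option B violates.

corn-free

usable as a leavening: satisfied
vegetarian: satisfied
corn-free: has corn syrup — fails
egg-free: satisfied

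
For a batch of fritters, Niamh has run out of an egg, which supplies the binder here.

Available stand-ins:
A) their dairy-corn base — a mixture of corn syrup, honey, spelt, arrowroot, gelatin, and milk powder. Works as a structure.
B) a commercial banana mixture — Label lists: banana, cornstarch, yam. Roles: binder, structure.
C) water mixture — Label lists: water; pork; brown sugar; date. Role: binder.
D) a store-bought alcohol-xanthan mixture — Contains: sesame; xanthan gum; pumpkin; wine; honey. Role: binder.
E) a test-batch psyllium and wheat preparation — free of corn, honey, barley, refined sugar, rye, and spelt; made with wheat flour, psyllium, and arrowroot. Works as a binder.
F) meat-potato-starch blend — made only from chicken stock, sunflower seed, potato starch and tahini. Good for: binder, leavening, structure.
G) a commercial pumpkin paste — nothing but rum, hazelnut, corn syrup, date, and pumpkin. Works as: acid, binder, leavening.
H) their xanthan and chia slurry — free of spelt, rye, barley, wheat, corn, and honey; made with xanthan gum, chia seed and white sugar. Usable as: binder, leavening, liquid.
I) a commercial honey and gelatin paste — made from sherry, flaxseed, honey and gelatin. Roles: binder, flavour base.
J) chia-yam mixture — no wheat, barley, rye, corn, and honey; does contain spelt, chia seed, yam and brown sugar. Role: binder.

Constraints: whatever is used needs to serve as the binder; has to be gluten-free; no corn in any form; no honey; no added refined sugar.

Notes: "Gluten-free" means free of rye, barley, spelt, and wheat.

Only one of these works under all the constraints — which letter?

F

A: not usable as a binder; has spelt, so not gluten-free (and 2 more) — out
B: has cornstarch, so not corn-free — no
C: has brown sugar, so not no-added-sugar — out
D: has honey, so not honey-free — out
E: has wheat flour, so not gluten-free — no
F: no honey, gluten-free — OK
G: has corn syrup, so not corn-free — out
H: has white sugar, so not no-added-sugar — no
I: has honey, so not honey-free — out
J: has spelt, so not gluten-free; has brown sugar, so not no-added-sugar — out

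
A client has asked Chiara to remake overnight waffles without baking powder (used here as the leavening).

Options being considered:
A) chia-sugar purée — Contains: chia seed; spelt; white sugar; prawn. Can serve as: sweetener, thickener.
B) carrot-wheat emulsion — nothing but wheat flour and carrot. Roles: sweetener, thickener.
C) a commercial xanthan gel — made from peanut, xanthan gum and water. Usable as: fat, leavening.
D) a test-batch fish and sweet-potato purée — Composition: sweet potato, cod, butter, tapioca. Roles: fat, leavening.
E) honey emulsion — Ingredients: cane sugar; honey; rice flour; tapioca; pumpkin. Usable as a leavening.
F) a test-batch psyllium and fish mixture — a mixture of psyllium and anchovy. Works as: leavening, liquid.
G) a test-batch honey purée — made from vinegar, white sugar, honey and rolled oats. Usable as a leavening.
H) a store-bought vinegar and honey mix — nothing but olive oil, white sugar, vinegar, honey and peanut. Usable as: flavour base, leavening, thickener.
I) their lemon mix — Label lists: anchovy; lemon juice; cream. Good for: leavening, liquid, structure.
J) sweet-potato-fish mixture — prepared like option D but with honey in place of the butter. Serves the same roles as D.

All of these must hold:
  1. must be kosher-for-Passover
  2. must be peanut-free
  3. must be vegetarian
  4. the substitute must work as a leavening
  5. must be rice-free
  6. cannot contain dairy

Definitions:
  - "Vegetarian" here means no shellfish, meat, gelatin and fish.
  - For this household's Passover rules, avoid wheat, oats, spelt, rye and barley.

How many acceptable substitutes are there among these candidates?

A: not usable as a leavening; has prawn, so not vegetarian (and 1 more) — out
B: not usable as a leavening; has wheat flour, so not kosher-for-Passover — reject
C: has peanut, so not peanut-free — out
D: has cod, so not vegetarian; has butter, so not dairy-free — no
E: has rice flour, so not rice-free — no
F: has anchovy, so not vegetarian — out
G: has rolled oats, so not kosher-for-Passover — no
H: has peanut, so not peanut-free — reject
I: has anchovy, so not vegetarian; has cream, so not dairy-free — no
J: has cod, so not vegetarian — reject

0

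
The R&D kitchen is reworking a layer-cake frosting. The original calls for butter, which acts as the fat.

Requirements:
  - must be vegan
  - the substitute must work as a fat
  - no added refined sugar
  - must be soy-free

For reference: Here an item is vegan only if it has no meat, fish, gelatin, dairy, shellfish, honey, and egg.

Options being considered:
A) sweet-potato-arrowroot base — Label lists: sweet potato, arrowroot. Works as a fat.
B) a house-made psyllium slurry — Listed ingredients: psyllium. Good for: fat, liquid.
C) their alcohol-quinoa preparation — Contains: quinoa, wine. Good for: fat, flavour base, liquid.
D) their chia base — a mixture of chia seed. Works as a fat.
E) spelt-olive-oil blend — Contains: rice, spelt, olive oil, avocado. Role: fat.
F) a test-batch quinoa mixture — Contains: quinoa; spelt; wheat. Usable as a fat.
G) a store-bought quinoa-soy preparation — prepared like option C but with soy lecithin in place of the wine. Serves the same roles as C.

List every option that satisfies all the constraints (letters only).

A, B, C, D, E, F

A: all constraints satisfied — OK
B: only psyllium; none excluded — keep
C: only wine and quinoa; none excluded — OK
D: no soy, vegan — keep
E: no soy, no refined sugar — keep
F: nothing on the exclusion list — OK
G: has soy lecithin, so not soy-free — reject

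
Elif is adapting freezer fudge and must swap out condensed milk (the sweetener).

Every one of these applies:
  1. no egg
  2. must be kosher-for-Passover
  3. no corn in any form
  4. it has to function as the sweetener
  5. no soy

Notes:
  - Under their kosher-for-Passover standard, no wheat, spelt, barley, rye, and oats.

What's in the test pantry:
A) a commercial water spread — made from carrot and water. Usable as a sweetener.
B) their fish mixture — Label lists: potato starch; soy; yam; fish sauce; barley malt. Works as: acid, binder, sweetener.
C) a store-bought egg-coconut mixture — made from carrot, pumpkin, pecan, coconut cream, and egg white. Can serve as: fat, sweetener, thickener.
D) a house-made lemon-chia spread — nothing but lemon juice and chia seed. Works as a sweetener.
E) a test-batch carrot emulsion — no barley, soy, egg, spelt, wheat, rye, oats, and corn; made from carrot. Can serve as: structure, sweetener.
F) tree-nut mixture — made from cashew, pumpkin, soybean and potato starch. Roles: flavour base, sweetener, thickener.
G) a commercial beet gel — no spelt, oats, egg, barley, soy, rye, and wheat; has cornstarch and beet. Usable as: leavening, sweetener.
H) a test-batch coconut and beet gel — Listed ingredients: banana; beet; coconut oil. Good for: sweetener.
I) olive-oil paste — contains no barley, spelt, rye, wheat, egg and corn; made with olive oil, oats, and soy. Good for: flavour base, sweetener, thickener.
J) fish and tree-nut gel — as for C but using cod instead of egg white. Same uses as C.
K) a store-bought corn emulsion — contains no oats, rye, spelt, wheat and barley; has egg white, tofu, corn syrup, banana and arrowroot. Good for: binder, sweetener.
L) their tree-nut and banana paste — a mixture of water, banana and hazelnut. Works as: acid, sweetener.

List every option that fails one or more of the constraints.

A: no corn, kosher-for-Passover — valid
B: has barley malt, so not kosher-for-Passover; has soy, so not soy-free — no
C: has egg white, so not egg-free — out
D: no egg, no soy — OK
E: no soy, no egg — valid
F: has soybean, so not soy-free — reject
G: has cornstarch, so not corn-free — no
H: only coconut oil, beet, and banana; none excluded — valid
I: has oats, so not kosher-for-Passover; has soy, so not soy-free — reject
J: coconut cream and cod etc. — none of it excluded — OK
K: has egg white, so not egg-free; has tofu, so not soy-free (and 1 more) — reject
L: no corn, kosher-for-Passover — keep

B, C, F, G, I, K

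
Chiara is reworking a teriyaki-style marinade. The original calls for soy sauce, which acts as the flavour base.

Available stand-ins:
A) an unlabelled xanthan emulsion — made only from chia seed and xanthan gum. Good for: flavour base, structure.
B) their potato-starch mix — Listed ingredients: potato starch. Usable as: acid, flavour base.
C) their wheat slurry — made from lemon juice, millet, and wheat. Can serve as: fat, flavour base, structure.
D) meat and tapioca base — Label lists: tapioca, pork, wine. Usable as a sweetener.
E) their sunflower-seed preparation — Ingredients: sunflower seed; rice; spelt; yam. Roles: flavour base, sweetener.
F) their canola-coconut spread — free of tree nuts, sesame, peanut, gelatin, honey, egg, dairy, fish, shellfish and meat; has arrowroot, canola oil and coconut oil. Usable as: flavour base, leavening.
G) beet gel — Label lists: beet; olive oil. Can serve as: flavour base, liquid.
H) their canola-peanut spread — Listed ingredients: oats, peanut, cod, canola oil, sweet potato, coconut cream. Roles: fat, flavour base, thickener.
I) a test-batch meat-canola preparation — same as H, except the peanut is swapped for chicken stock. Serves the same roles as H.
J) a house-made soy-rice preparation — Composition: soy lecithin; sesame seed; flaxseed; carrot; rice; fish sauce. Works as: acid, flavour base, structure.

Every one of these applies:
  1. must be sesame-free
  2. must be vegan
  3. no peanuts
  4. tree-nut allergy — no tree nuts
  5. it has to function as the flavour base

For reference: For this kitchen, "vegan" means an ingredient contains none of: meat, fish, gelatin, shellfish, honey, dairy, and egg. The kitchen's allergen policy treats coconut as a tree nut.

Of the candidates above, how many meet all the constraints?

5

A: no peanut, no sesame — valid
B: only potato starch; none excluded — keep
C: vegan, no sesame — keep
D: not usable as a flavour base; has pork, so not vegan — out
E: works as a flavour base, no sesame, tree-nut-free — valid
F: has coconut oil, so not tree-nut-free — no
G: works as a flavour base, no sesame, vegan — valid
H: has cod, so not vegan; has coconut cream, so not tree-nut-free (and 1 more) — no
I: has cod, so not vegan; has coconut cream, so not tree-nut-free — reject
J: has fish sauce, so not vegan; has sesame seed, so not sesame-free — out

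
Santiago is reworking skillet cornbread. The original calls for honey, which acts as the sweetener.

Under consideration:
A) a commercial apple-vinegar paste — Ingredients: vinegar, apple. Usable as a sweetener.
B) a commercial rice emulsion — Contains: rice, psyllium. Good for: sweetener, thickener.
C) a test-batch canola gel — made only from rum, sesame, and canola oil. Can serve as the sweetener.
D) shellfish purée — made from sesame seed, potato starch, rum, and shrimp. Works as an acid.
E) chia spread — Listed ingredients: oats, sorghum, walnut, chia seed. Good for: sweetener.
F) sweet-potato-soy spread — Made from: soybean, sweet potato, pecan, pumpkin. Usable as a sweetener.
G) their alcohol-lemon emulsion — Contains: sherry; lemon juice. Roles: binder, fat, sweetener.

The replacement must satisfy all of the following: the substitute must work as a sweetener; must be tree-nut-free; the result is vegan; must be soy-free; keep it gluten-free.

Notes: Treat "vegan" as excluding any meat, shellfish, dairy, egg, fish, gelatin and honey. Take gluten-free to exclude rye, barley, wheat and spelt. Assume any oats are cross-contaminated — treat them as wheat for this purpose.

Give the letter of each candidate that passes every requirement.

A, B, C, G

A: only apple and vinegar; none excluded — keep
B: only rice and psyllium; none excluded — OK
C: only rum, sesame and canola oil; none excluded — OK
D: not usable as a sweetener; has shrimp, so not vegan — out
E: has oats, so not gluten-free; has walnut, so not tree-nut-free — no
F: has pecan, so not tree-nut-free; has soybean, so not soy-free — no
G: works as a sweetener, vegan, no soy — valid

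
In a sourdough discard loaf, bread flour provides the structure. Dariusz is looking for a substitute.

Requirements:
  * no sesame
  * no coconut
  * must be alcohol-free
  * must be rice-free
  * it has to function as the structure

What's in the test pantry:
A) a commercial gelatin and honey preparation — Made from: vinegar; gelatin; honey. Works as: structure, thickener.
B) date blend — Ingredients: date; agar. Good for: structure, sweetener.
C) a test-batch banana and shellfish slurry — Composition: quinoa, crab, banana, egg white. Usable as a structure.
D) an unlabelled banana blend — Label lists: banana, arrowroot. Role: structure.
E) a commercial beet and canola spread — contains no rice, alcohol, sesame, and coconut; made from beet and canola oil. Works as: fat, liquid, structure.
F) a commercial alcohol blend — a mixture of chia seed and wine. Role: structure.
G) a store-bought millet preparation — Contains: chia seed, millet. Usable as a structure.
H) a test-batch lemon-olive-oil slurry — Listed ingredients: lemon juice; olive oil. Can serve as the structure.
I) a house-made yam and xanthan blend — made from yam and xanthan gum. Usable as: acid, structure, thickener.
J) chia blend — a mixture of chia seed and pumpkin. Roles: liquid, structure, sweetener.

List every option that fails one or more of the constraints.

A: all constraints satisfied — valid
B: nothing on the exclusion list — OK
C: no coconut, no alcohol — OK
D: only banana and arrowroot; none excluded — OK
E: no sesame, no rice — keep
F: has wine, so not alcohol-free — out
G: no coconut, no sesame — valid
H: all constraints satisfied — valid
I: only xanthan gum and yam; none excluded — valid
J: works as a structure, no sesame, no coconut — OK

F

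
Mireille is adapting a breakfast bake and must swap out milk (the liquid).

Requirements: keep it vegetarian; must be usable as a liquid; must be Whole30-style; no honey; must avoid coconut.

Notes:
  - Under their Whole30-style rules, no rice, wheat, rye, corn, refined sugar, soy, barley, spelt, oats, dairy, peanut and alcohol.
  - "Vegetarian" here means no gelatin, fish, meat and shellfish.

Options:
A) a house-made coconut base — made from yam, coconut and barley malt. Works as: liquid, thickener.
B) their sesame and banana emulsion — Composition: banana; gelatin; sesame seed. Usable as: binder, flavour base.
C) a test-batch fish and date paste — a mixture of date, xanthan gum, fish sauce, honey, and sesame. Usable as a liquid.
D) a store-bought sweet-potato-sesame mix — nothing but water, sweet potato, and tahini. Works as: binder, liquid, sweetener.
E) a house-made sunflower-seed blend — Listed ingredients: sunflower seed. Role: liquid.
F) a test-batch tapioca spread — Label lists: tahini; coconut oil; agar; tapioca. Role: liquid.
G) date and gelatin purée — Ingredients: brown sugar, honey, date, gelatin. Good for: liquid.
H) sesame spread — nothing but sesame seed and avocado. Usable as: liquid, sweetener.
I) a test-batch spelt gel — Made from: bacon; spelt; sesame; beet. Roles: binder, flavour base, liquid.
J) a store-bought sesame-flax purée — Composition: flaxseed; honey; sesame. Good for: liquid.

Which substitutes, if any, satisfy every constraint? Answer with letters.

D, E, H

A: has barley malt, so not Whole30-style; has coconut, so not coconut-free — reject
B: not usable as a liquid; has gelatin, so not vegetarian — reject
C: has fish sauce, so not vegetarian; has honey, so not honey-free — out
D: every rule checks out — valid
E: nothing on the exclusion list — valid
F: has coconut oil, so not coconut-free — reject
G: has brown sugar, so not Whole30-style; has gelatin, so not vegetarian (and 1 more) — out
H: only sesame seed and avocado; none excluded — OK
I: has spelt, so not Whole30-style; has bacon, so not vegetarian — no
J: has honey, so not honey-free — reject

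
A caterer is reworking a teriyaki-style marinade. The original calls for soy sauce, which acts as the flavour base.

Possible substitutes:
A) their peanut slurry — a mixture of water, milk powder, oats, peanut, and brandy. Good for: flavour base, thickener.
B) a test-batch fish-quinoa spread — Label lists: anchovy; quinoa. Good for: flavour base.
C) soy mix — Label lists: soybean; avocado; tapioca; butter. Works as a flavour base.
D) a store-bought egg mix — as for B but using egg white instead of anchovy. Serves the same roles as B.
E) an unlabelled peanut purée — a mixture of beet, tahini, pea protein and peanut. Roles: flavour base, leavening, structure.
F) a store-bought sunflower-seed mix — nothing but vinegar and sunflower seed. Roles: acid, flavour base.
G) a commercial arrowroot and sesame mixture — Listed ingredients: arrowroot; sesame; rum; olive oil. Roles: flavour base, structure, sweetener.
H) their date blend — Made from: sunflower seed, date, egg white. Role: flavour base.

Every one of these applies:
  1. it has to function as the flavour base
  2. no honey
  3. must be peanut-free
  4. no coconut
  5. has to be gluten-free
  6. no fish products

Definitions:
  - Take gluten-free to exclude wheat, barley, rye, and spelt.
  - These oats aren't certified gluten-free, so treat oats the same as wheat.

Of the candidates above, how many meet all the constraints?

A: has oats, so not gluten-free; has peanut, so not peanut-free — reject
B: has anchovy, so not fish-free — out
C: butter and soybean etc. — none of it excluded — keep
D: every rule checks out — keep
E: has peanut, so not peanut-free — no
F: no fish, no coconut — keep
G: works as a flavour base, gluten-free, no fish — keep
H: only egg white, sunflower seed, and date; none excluded — valid

5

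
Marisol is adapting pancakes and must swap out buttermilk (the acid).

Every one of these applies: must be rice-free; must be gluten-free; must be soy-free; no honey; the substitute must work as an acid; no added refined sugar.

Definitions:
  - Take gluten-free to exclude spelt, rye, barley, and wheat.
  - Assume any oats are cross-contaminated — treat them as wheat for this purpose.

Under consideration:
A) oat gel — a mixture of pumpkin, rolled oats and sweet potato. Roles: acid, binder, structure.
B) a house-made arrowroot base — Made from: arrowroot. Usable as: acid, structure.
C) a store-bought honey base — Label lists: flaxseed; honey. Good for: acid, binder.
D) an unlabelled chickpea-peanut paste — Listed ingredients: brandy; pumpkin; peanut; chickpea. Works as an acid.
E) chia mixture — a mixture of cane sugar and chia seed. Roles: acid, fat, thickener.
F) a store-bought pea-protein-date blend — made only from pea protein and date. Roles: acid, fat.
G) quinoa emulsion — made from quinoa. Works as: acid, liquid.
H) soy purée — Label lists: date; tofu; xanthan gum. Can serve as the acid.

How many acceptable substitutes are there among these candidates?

4

A: has rolled oats, so not gluten-free — reject
B: only arrowroot; none excluded — OK
C: has honey, so not honey-free — reject
D: brandy and peanut etc. — none of it excluded — keep
E: has cane sugar, so not no-added-sugar — no
F: only pea protein and date; none excluded — OK
G: all constraints satisfied — keep
H: has tofu, so not soy-free — out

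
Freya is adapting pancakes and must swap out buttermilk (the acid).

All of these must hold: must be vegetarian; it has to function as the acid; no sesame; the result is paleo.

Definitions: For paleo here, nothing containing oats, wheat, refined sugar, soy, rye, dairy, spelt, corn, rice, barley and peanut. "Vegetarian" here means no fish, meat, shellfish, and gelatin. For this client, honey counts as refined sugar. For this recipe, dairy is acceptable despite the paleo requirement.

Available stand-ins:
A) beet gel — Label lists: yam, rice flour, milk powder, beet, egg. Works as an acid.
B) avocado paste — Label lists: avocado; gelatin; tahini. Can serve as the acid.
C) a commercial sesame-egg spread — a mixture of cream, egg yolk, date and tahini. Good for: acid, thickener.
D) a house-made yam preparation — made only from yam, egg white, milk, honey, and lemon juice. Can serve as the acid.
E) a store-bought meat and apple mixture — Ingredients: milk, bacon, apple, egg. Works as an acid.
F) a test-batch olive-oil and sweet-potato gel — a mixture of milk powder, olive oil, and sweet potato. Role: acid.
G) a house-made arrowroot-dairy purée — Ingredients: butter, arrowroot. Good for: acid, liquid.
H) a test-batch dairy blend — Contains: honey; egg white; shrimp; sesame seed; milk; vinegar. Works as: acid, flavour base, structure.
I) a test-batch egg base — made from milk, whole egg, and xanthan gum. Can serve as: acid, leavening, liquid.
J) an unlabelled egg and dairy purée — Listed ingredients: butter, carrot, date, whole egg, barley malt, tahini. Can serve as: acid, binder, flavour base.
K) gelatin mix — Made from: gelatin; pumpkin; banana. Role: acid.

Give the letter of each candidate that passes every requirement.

F, G, I

A: has rice flour, so not paleo — out
B: has gelatin, so not vegetarian; has tahini, so not sesame-free — reject
C: has tahini, so not sesame-free — out
D: has honey, so not paleo — reject
E: has bacon, so not vegetarian — reject
F: dairy is permitted under the paleo carve-out; nothing else excluded — valid
G: dairy is permitted under the paleo carve-out; nothing else excluded — keep
H: has honey, so not paleo; has shrimp, so not vegetarian (and 1 more) — reject
I: dairy is permitted under the paleo carve-out; nothing else excluded — OK
J: has barley malt, so not paleo; has tahini, so not sesame-free — no
K: has gelatin, so not vegetarian — no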